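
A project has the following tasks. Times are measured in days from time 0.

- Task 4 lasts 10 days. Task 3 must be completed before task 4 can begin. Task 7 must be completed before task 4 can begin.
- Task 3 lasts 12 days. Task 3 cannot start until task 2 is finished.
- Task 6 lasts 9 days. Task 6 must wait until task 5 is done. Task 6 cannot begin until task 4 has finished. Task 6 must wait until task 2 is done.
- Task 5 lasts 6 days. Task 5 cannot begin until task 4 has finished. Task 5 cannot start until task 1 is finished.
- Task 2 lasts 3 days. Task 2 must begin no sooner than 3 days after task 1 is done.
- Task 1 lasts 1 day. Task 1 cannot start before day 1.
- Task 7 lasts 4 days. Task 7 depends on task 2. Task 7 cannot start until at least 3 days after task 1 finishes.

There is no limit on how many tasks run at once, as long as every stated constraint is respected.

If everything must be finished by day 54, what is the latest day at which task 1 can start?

10

Nothing follows task 6; the deadline of day 54 is its only limit. It must start by 54 − 9 = day 45.
Task 5 must finish before task 6 (must start by day 45). With a 6-day duration, task 5 must start by 45 − 6 = day 39.
For task 4: task 5 (must start by day 39); task 6 (must start by day 45). The most restrictive is day 39; with a 10-day duration, task 4 must start by day 29.
Since task 4 (must start by day 29) depends on it, task 3 must finish by day 29. Backing off its 12-day duration gives a latest start of day 17.
Task 7 must finish before task 4 (must start by day 29). With a 4-day duration, task 7 must start by 29 − 4 = day 25.
Task 2 must finish in time for task 3 (must start by day 17); task 6 (must start by day 45); task 7 (must start by day 25). The tightest is day 17, so task 2 must start by 17 − 3 = day 14.
Task 1 feeds task 2 (must start by day 14, minus 3-day gap → day 11); task 5 (must start by day 39); task 7 (must start by day 25, minus 3-day gap → day 22). Taking the minimum, task 1 must finish by day 11 and start by 11 − 1 = day 10.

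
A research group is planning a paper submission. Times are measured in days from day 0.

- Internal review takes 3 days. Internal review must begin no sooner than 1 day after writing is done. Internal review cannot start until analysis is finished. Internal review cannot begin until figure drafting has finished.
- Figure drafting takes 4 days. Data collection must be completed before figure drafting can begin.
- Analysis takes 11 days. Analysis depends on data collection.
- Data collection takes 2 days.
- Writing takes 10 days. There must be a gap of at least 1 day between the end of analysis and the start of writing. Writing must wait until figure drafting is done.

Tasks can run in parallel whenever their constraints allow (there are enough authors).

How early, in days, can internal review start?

25

Data collection has no prerequisites, so it starts at day 0 and finishes at day 2.
Figure drafting cannot begin until data collection (finishes day 2). It runs from day 2 to 2 + 4 = day 6.
Analysis cannot begin until data collection (finishes day 2). It runs from day 2 to 2 + 11 = day 13.
Writing has to wait for analysis (finishes day 13, plus 1-day gap → day 14); figure drafting (finishes day 6). The latest of these is day 14, so writing runs day 14 to 14 + 10 = day 24.
Internal review waits on writing (finishes day 24, plus 1-day gap → day 25); analysis (finishes day 13); figure drafting (finishes day 6). The latest of these is day 25, which is the earliest internal review can start.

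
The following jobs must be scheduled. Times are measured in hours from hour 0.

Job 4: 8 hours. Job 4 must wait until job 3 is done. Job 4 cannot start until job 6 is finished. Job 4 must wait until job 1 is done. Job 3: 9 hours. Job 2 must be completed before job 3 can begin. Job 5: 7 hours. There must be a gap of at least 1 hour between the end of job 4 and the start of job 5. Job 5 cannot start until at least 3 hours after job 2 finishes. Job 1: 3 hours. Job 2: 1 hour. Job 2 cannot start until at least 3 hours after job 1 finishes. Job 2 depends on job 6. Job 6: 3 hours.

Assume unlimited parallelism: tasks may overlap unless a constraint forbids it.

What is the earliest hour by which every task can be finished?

Job 6 can start immediately at hour 0; it finishes at hour 3.
Job 1 has no prerequisites, so it starts at hour 0 and finishes at hour 3.
Job 2 needs all of job 1 (finishes hour 3, plus 3-hour gap → hour 6); job 6 (finishes hour 3). That puts its earliest start at hour 6; it finishes at 6 + 1 = hour 7.
Job 3 cannot begin until job 2 (finishes hour 7). It runs from hour 7 to 7 + 9 = hour 16.
Job 4 has to wait for job 3 (finishes hour 16); job 6 (finishes hour 3); job 1 (finishes hour 3). The latest of these is hour 16, so job 4 runs hour 16 to 16 + 8 = hour 24.
Job 5 needs all of job 4 (finishes hour 24, plus 1-hour gap → hour 25); job 2 (finishes hour 7, plus 3-hour gap → hour 10). That puts its earliest start at hour 25; it finishes at 25 + 7 = hour 32.
All tasks are finished once the last one completes. Finish times: Job 1 at 3, Job 2 at 7, Job 3 at 16, Job 4 at 24, Job 5 at 32, Job 6 at 3. The latest is hour 32.

32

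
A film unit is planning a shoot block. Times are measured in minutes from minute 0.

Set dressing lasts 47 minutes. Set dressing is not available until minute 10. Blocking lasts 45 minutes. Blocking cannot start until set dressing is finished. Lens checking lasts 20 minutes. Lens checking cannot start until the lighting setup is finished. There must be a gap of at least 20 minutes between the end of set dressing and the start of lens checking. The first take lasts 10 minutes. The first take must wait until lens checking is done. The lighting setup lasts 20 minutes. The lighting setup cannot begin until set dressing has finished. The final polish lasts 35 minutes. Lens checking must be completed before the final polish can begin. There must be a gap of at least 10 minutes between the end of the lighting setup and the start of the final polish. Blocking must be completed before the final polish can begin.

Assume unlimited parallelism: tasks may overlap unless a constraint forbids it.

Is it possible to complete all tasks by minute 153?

Set dressing waits on its own release at minute 10, so it starts at minute 10 and finishes at 10 + 47 = minute 57.
After set dressing (finishes minute 57), blocking can start at minute 57 and finishes at minute 102.
The lighting setup waits on set dressing (finishes minute 57), so it starts at minute 57 and finishes at 57 + 20 = minute 77.
For lens checking: the lighting setup (finishes minute 77); set dressing (finishes minute 57, plus 20-minute gap → minute 77). Taking the maximum gives a start of minute 77, and it finishes at 77 + 20 = minute 97.
After lens checking (finishes minute 97), the first take can start at minute 97 and finishes at minute 107.
The final polish cannot start until lens checking (finishes minute 97); the lighting setup (finishes minute 77, plus 10-minute gap → minute 87); blocking (finishes minute 102). The controlling bound is minute 102, so the final polish finishes at 102 + 35 = minute 137.
Every task is finished by minute 137, which is no later than the deadline of 153, so the schedule is feasible.

Yes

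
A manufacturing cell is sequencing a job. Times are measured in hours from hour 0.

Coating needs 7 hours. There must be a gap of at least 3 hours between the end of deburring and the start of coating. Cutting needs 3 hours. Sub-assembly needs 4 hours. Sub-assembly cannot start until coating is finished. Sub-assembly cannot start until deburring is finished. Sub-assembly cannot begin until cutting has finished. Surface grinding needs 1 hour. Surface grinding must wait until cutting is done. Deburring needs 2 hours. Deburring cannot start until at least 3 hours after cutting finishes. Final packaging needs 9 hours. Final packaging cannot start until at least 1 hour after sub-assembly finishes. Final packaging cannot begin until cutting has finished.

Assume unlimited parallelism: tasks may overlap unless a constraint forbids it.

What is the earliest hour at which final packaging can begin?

Cutting has no prerequisites, so it starts at hour 0 and finishes at hour 3.
Deburring cannot begin until cutting (finishes hour 3, plus 3-hour gap → hour 6). It runs from hour 6 to 6 + 2 = hour 8.
Coating waits on deburring (finishes hour 8, plus 3-hour gap → hour 11), so it starts at hour 11 and finishes at 11 + 7 = hour 18.
For sub-assembly: coating (finishes hour 18); deburring (finishes hour 8); cutting (finishes hour 3). Taking the maximum gives a start of hour 18, and it finishes at 18 + 4 = hour 22.
Final packaging waits on sub-assembly (finishes hour 22, plus 1-hour gap → hour 23); cutting (finishes hour 3). The latest of these is hour 23, which is the earliest final packaging can start.

23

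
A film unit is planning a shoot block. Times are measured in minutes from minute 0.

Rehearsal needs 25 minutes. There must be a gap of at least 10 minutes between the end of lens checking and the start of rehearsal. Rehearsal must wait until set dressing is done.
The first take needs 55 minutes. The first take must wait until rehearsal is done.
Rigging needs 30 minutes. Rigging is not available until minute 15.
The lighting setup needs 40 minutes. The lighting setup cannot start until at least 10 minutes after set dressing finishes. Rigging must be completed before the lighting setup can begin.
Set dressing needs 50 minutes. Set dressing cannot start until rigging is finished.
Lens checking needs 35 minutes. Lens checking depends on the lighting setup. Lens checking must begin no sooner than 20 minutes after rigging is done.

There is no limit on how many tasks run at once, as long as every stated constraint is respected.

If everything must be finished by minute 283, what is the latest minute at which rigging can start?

To finish by minute 283, the first take (duration 55) must start no later than minute 228.
Rehearsal feeds into the first take (must start by minute 228); so rehearsal must finish by minute 228 and therefore start by minute 203.
Lens checking feeds into rehearsal (must start by minute 203, minus 10-minute gap → minute 193); so lens checking must finish by minute 193 and therefore start by minute 158.
The lighting setup must finish before lens checking (must start by minute 158). With a 40-minute duration, the lighting setup must start by 158 − 40 = minute 118.
Set dressing must finish in time for the lighting setup (must start by minute 118, minus 10-minute gap → minute 108); rehearsal (must start by minute 203). The tightest is minute 108, so set dressing must start by 108 − 50 = minute 58.
Rigging must finish in time for set dressing (must start by minute 58); the lighting setup (must start by minute 118); lens checking (must start by minute 158, minus 20-minute gap → minute 138). The tightest is minute 58, so rigging must start by 58 − 30 = minute 28.

28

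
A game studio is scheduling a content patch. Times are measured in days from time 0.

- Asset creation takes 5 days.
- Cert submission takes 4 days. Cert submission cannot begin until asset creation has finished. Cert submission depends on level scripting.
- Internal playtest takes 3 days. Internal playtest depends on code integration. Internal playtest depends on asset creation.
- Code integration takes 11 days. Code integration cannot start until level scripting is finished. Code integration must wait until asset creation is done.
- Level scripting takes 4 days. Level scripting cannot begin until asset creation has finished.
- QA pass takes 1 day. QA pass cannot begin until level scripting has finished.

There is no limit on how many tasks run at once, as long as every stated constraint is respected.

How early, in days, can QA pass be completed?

10

Asset creation has no prerequisites, so it starts at day 0 and finishes at day 5.
After asset creation (finishes day 5), level scripting can start at day 5 and finishes at day 9.
QA pass cannot begin until level scripting (finishes day 9). It runs from day 9 to 9 + 1 = day 10.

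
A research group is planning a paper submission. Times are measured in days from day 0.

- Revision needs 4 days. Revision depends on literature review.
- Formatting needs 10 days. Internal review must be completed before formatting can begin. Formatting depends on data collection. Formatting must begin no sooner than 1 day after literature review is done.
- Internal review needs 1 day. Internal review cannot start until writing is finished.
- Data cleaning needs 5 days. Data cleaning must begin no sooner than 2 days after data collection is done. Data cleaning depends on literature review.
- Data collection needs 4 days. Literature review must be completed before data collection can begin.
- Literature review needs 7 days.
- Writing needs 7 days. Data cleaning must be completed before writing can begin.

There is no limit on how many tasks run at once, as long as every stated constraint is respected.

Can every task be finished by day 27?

Literature review can start immediately at day 0; it finishes at day 7.
Revision cannot begin until literature review (finishes day 7). It runs from day 7 to 7 + 4 = day 11.
Data collection waits on literature review (finishes day 7), so it starts at day 7 and finishes at 7 + 4 = day 11.
For data cleaning: data collection (finishes day 11, plus 2-day gap → day 13); literature review (finishes day 7). Taking the maximum gives a start of day 13, and it finishes at 13 + 5 = day 18.
Writing waits on data cleaning (finishes day 18), so it starts at day 18 and finishes at 18 + 7 = day 25.
After writing (finishes day 25), internal review can start at day 25 and finishes at day 26.
Formatting needs all of internal review (finishes day 26); data collection (finishes day 11); literature review (finishes day 7, plus 1-day gap → day 8). That puts its earliest start at day 26; it finishes at 26 + 10 = day 36.
The earliest everything can be done is day 36, which is after the deadline of 27, so it is not possible.

No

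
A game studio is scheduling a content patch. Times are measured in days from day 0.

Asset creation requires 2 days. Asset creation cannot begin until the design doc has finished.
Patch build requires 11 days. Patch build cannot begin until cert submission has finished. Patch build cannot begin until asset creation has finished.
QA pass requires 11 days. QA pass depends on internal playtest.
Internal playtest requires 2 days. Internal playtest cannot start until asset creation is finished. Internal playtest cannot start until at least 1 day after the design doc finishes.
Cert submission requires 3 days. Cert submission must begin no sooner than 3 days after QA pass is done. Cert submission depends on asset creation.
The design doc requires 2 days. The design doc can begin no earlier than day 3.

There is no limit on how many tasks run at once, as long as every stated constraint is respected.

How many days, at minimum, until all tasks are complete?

The design doc waits on its own release at day 3, so it starts at day 3 and finishes at 3 + 2 = day 5.
Asset creation waits on the design doc (finishes day 5), so it starts at day 5 and finishes at 5 + 2 = day 7.
Internal playtest has to wait for asset creation (finishes day 7); the design doc (finishes day 5, plus 1-day gap → day 6). The latest of these is day 7, so internal playtest runs day 7 to 7 + 2 = day 9.
QA pass cannot begin until internal playtest (finishes day 9). It runs from day 9 to 9 + 11 = day 20.
Cert submission has to wait for QA pass (finishes day 20, plus 3-day gap → day 23); asset creation (finishes day 7). The latest of these is day 23, so cert submission runs day 23 to 23 + 3 = day 26.
Patch build needs all of cert submission (finishes day 26); asset creation (finishes day 7). That puts its earliest start at day 26; it finishes at 26 + 11 = day 37.
All tasks are finished once the last one completes. Finish times: The design doc at 5, Asset creation at 7, Internal playtest at 9, QA pass at 20, Cert submission at 26, Patch build at 37. The latest is day 37.

37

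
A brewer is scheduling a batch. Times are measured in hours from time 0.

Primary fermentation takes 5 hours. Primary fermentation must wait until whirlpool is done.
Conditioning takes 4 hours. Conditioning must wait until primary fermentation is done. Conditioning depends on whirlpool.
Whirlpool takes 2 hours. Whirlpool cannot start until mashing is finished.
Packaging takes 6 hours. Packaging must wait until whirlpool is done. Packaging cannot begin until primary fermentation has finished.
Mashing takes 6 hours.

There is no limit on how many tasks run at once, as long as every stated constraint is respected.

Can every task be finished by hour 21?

Yes

Mashing has no prerequisites, so it starts at hour 0 and finishes at hour 6.
Whirlpool waits on mashing (finishes hour 6), so it starts at hour 6 and finishes at 6 + 2 = hour 8.
After whirlpool (finishes hour 8), primary fermentation can start at hour 8 and finishes at hour 13.
Packaging has to wait for whirlpool (finishes hour 8); primary fermentation (finishes hour 13). The latest of these is hour 13, so packaging runs hour 13 to 13 + 6 = hour 19.
Conditioning has to wait for primary fermentation (finishes hour 13); whirlpool (finishes hour 8). The latest of these is hour 13, so conditioning runs hour 13 to 13 + 4 = hour 17.
Every task is finished by hour 19, which is no later than the deadline of 21, so the schedule is feasible.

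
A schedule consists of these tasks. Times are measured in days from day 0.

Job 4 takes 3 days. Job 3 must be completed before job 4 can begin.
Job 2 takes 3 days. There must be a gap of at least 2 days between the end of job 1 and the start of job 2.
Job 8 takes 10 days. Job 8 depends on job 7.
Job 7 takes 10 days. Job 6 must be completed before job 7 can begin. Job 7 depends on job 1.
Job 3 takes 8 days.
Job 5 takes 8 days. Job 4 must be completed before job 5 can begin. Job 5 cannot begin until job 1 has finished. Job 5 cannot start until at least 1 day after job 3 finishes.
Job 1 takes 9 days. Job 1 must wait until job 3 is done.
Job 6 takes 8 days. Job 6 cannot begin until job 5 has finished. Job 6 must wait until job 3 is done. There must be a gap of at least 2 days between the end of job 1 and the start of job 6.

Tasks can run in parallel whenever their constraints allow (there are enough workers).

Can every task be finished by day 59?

Job 3 has no prerequisites, so it starts at day 0 and finishes at day 8.
After job 3 (finishes day 8), job 4 can start at day 8 and finishes at day 11.
Job 1 cannot begin until job 3 (finishes day 8). It runs from day 8 to 8 + 9 = day 17.
For job 5: job 4 (finishes day 11); job 1 (finishes day 17); job 3 (finishes day 8, plus 1-day gap → day 9). Taking the maximum gives a start of day 17, and it finishes at 17 + 8 = day 25.
Job 6 needs all of job 5 (finishes day 25); job 3 (finishes day 8); job 1 (finishes day 17, plus 2-day gap → day 19). That puts its earliest start at day 25; it finishes at 25 + 8 = day 33.
Job 7 has to wait for job 6 (finishes day 33); job 1 (finishes day 17). The latest of these is day 33, so job 7 runs day 33 to 33 + 10 = day 43.
Job 8 waits on job 7 (finishes day 43), so it starts at day 43 and finishes at 43 + 10 = day 53.
Job 2 waits on job 1 (finishes day 17, plus 2-day gap → day 19), so it starts at day 19 and finishes at 19 + 3 = day 22.
Every task is finished by day 53, which is no later than the deadline of 59, so the schedule is feasible.

Yes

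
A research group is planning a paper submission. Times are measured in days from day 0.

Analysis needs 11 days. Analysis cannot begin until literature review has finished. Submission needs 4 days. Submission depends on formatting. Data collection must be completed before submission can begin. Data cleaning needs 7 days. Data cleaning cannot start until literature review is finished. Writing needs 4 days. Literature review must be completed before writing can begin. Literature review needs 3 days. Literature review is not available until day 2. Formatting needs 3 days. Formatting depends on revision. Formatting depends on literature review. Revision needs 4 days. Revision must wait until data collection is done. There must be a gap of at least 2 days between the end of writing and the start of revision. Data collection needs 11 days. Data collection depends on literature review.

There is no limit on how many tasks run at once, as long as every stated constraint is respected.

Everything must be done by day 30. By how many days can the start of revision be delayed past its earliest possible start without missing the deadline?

3

After its own release at day 2, literature review can start at day 2 and finishes at day 5.
Writing waits on literature review (finishes day 5), so it starts at day 5 and finishes at 5 + 4 = day 9.
Data collection waits on literature review (finishes day 5), so it starts at day 5 and finishes at 5 + 11 = day 16.
Revision needs all of data collection (finishes day 16); writing (finishes day 9, plus 2-day gap → day 11). That puts its earliest start at day 16; it finishes at 16 + 4 = day 20.

Working backward from the deadline:
To finish by day 30, submission (duration 4) must start no later than day 26.
Formatting must finish before submission (must start by day 26). With a 3-day duration, formatting must start by 26 − 3 = day 23.
Revision must finish before formatting (must start by day 23). With a 4-day duration, revision must start by 23 − 4 = day 19.
So revision can start as early as day 16 and as late as day 19, giving 19 − 16 = 3 days of slack.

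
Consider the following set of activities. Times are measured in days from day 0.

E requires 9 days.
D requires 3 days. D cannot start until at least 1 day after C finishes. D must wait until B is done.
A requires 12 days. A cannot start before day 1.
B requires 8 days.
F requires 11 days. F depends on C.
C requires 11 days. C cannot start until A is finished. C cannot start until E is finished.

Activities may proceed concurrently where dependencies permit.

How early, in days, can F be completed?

35

E has no prerequisites, so it starts at day 0 and finishes at day 9.
A waits on its own release at day 1, so it starts at day 1 and finishes at 1 + 12 = day 13.
For C: A (finishes day 13); E (finishes day 9). Taking the maximum gives a start of day 13, and it finishes at 13 + 11 = day 24.
After C (finishes day 24), F can start at day 24 and finishes at day 35.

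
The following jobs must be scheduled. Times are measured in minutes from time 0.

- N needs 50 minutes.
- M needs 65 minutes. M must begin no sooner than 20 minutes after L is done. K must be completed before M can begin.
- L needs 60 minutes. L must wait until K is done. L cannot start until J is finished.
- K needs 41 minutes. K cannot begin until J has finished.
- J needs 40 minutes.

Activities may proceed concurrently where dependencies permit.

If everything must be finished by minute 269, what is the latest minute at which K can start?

83

Nothing follows M; the deadline of minute 269 is its only limit. It must start by 269 − 65 = minute 204.
Since M (must start by minute 204, minus 20-minute gap → minute 184) depends on it, L must finish by minute 184. Backing off its 60-minute duration gives a latest start of minute 124.
K has several dependents: L (must start by minute 124); M (must start by minute 204). The earliest of those limits is minute 124, so K must start by 124 − 41 = minute 83.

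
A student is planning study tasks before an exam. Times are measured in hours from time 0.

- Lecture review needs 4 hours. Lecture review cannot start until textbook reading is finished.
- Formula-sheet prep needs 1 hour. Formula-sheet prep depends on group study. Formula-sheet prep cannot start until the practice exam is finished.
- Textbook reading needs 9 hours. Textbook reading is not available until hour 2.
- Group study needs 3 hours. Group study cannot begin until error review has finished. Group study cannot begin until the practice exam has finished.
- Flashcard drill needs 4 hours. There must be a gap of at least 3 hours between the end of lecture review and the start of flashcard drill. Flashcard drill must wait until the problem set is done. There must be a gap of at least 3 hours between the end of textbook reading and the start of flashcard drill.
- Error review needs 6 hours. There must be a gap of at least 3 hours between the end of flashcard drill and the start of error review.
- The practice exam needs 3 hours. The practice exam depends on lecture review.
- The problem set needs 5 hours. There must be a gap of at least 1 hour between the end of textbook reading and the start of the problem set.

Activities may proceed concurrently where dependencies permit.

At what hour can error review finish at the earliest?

31

Textbook reading waits on its own release at hour 2, so it starts at hour 2 and finishes at 2 + 9 = hour 11.
The problem set waits on textbook reading (finishes hour 11, plus 1-hour gap → hour 12), so it starts at hour 12 and finishes at 12 + 5 = hour 17.
After textbook reading (finishes hour 11), lecture review can start at hour 11 and finishes at hour 15.
Flashcard drill has to wait for lecture review (finishes hour 15, plus 3-hour gap → hour 18); the problem set (finishes hour 17); textbook reading (finishes hour 11, plus 3-hour gap → hour 14). The latest of these is hour 18, so flashcard drill runs hour 18 to 18 + 4 = hour 22.
After flashcard drill (finishes hour 22, plus 3-hour gap → hour 25), error review can start at hour 25 and finishes at hour 31.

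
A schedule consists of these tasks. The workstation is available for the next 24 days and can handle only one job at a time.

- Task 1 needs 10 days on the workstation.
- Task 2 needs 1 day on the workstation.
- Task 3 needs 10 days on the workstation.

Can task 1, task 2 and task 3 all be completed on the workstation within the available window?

Running back to back, the jobs need 10 + 1 + 10 = 21 days on the workstation.
Since 21 ≤ 24, they fit within the window.

Yes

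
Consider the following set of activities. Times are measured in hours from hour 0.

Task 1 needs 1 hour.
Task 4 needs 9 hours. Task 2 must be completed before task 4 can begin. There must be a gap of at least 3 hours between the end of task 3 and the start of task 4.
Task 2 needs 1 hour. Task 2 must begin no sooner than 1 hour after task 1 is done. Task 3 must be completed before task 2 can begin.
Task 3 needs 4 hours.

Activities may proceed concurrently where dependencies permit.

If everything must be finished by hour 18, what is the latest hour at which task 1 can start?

To finish by hour 18, task 4 (duration 9) must start no later than hour 9.
Task 2 has to be done before task 4 (must start by hour 9). That means finishing by hour 9, i.e. starting by 9 − 1 = hour 8.
Task 1 feeds into task 2 (must start by hour 8, minus 1-hour gap → hour 7); so task 1 must finish by hour 7 and therefore start by hour 6.

6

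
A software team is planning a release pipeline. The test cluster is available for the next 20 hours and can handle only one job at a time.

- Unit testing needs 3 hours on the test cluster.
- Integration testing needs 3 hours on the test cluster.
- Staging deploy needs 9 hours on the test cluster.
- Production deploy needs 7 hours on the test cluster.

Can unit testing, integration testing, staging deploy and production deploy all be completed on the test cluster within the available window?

Running back to back, the jobs need 3 + 3 + 9 + 7 = 22 hours on the test cluster.
Since 22 > 20, they cannot all fit.

No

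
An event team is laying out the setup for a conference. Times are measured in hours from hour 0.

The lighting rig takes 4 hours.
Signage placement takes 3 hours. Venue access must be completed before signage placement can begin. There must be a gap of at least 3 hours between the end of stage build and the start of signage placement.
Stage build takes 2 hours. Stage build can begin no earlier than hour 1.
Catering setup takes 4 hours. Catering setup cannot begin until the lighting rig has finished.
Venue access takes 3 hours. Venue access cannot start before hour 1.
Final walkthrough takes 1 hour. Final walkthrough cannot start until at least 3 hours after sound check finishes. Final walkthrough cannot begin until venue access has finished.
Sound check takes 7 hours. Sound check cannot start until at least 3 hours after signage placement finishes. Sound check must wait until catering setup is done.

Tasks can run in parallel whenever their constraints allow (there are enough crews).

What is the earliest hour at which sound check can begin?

The lighting rig can start immediately at hour 0; it finishes at hour 4.
Catering setup cannot begin until the lighting rig (finishes hour 4). It runs from hour 4 to 4 + 4 = hour 8.
After its own release at hour 1, stage build can start at hour 1 and finishes at hour 3.
Venue access waits on its own release at hour 1, so it starts at hour 1 and finishes at 1 + 3 = hour 4.
For signage placement: venue access (finishes hour 4); stage build (finishes hour 3, plus 3-hour gap → hour 6). Taking the maximum gives a start of hour 6, and it finishes at 6 + 3 = hour 9.
Sound check waits on signage placement (finishes hour 9, plus 3-hour gap → hour 12); catering setup (finishes hour 8). The latest of these is hour 12, which is the earliest sound check can start.

12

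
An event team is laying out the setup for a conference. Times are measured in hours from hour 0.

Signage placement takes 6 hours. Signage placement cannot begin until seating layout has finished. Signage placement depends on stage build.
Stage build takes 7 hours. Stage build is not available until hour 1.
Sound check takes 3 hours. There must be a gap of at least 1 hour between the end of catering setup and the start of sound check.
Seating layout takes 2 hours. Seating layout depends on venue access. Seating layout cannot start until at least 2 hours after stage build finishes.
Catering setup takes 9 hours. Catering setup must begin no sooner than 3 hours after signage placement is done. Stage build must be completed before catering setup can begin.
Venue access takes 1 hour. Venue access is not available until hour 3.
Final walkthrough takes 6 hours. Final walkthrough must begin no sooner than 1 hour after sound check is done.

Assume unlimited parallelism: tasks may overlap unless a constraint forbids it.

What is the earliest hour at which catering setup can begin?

21

Stage build waits on its own release at hour 1, so it starts at hour 1 and finishes at 1 + 7 = hour 8.
Venue access waits on its own release at hour 3, so it starts at hour 3 and finishes at 3 + 1 = hour 4.
Seating layout needs all of venue access (finishes hour 4); stage build (finishes hour 8, plus 2-hour gap → hour 10). That puts its earliest start at hour 10; it finishes at 10 + 2 = hour 12.
Signage placement needs all of seating layout (finishes hour 12); stage build (finishes hour 8). That puts its earliest start at hour 12; it finishes at 12 + 6 = hour 18.
Catering setup waits on signage placement (finishes hour 18, plus 3-hour gap → hour 21); stage build (finishes hour 8). The latest of these is hour 21, which is the earliest catering setup can start.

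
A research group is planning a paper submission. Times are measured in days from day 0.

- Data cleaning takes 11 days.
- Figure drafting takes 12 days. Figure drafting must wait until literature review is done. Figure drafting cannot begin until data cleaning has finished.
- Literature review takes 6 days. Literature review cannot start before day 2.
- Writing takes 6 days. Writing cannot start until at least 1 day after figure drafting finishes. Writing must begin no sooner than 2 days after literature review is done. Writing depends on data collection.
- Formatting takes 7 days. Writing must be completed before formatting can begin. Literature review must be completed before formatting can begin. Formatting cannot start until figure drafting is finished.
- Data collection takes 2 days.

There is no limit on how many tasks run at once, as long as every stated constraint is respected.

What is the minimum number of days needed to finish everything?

Data cleaning can start immediately at day 0; it finishes at day 11.
Data collection has no prerequisites, so it starts at day 0 and finishes at day 2.
Literature review cannot begin until its own release at day 2. It runs from day 2 to 2 + 6 = day 8.
Figure drafting has to wait for literature review (finishes day 8); data cleaning (finishes day 11). The latest of these is day 11, so figure drafting runs day 11 to 11 + 12 = day 23.
For writing: figure drafting (finishes day 23, plus 1-day gap → day 24); literature review (finishes day 8, plus 2-day gap → day 10); data collection (finishes day 2). Taking the maximum gives a start of day 24, and it finishes at 24 + 6 = day 30.
Formatting needs all of writing (finishes day 30); literature review (finishes day 8); figure drafting (finishes day 23). That puts its earliest start at day 30; it finishes at 30 + 7 = day 37.
All tasks are finished once the last one completes. Finish times: Literature review at 8, Data collection at 2, Data cleaning at 11, Figure drafting at 23, Writing at 30, Formatting at 37. The latest is day 37.

37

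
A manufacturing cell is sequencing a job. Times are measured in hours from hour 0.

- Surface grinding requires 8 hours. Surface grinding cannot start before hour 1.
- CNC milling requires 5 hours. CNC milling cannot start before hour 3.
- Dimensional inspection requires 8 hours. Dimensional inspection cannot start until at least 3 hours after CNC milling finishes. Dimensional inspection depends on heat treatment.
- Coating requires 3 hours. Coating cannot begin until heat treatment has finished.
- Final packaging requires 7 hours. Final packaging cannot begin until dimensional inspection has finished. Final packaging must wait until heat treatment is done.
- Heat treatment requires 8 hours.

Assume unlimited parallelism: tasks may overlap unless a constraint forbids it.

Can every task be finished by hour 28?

Yes

Surface grinding cannot begin until its own release at hour 1. It runs from hour 1 to 1 + 8 = hour 9.
Nothing blocks heat treatment, so it runs from hour 0 to hour 8.
After heat treatment (finishes hour 8), coating can start at hour 8 and finishes at hour 11.
After its own release at hour 3, CNC milling can start at hour 3 and finishes at hour 8.
Dimensional inspection needs all of CNC milling (finishes hour 8, plus 3-hour gap → hour 11); heat treatment (finishes hour 8). That puts its earliest start at hour 11; it finishes at 11 + 8 = hour 19.
Final packaging has to wait for dimensional inspection (finishes hour 19); heat treatment (finishes hour 8). The latest of these is hour 19, so final packaging runs hour 19 to 19 + 7 = hour 26.
Every task is finished by hour 26, which is no later than the deadline of 28, so the schedule is feasible.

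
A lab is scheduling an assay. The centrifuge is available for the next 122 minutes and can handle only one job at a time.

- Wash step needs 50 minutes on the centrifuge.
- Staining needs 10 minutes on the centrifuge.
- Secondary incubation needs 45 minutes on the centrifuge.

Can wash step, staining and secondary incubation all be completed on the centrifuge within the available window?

Running back to back, the jobs need 50 + 10 + 45 = 105 minutes on the centrifuge.
Since 105 ≤ 122, they fit within the window.

Yes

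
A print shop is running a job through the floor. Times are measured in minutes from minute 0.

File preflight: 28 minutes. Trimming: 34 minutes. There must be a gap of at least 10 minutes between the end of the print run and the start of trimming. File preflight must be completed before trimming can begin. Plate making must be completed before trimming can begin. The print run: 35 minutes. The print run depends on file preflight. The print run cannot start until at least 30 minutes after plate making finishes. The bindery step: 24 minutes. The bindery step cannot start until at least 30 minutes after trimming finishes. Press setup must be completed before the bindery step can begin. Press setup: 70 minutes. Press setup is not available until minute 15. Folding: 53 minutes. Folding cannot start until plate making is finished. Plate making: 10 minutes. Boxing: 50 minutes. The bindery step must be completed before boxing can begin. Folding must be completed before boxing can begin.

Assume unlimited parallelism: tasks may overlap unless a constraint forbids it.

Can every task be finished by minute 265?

Yes

After its own release at minute 15, press setup can start at minute 15 and finishes at minute 85.
Plate making can start immediately at minute 0; it finishes at minute 10.
After plate making (finishes minute 10), folding can start at minute 10 and finishes at minute 63.
File preflight can start immediately at minute 0; it finishes at minute 28.
The print run needs all of file preflight (finishes minute 28); plate making (finishes minute 10, plus 30-minute gap → minute 40). That puts its earliest start at minute 40; it finishes at 40 + 35 = minute 75.
Trimming has to wait for the print run (finishes minute 75, plus 10-minute gap → minute 85); file preflight (finishes minute 28); plate making (finishes minute 10). The latest of these is minute 85, so trimming runs minute 85 to 85 + 34 = minute 119.
For the bindery step: trimming (finishes minute 119, plus 30-minute gap → minute 149); press setup (finishes minute 85). Taking the maximum gives a start of minute 149, and it finishes at 149 + 24 = minute 173.
Boxing has to wait for the bindery step (finishes minute 173); folding (finishes minute 63). The latest of these is minute 173, so boxing runs minute 173 to 173 + 50 = minute 223.
Every task is finished by minute 223, which is no later than the deadline of 265, so the schedule is feasible.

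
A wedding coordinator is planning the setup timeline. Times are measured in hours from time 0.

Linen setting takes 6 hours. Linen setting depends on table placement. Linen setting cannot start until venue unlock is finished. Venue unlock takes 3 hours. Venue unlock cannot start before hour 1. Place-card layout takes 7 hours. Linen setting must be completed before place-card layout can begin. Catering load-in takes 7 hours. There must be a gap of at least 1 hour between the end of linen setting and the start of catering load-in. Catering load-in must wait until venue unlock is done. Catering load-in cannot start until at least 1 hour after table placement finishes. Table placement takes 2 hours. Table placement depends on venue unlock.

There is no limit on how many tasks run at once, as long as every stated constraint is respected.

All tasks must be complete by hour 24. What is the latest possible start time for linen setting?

Nothing follows catering load-in; the deadline of hour 24 is its only limit. It must start by 24 − 7 = hour 17.
Place-card layout must finish by hour 24; it takes 7 hours, so it must start by 24 − 7 = hour 17.
Linen setting has several dependents: catering load-in (must start by hour 17, minus 1-hour gap → hour 16); place-card layout (must start by hour 17). The earliest of those limits is hour 16, so linen setting must start by 16 − 6 = hour 10.

10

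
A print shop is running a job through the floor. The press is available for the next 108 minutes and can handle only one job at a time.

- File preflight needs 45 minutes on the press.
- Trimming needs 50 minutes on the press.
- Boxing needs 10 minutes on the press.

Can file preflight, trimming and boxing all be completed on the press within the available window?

Yes

Running back to back, the jobs need 45 + 50 + 10 = 105 minutes on the press.
Since 105 ≤ 108, they fit within the window.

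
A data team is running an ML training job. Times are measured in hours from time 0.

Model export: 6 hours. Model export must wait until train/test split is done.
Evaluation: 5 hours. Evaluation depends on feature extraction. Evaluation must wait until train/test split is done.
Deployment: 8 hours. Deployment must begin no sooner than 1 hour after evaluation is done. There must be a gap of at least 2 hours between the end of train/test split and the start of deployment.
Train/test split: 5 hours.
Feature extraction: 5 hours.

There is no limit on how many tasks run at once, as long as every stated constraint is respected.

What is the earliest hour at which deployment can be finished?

Train/test split has no prerequisites, so it starts at hour 0 and finishes at hour 5.
Feature extraction can start immediately at hour 0; it finishes at hour 5.
For evaluation: feature extraction (finishes hour 5); train/test split (finishes hour 5). Taking the maximum gives a start of hour 5, and it finishes at 5 + 5 = hour 10.
Deployment cannot start until evaluation (finishes hour 10, plus 1-hour gap → hour 11); train/test split (finishes hour 5, plus 2-hour gap → hour 7). The controlling bound is hour 11, so deployment finishes at 11 + 8 = hour 19.

19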